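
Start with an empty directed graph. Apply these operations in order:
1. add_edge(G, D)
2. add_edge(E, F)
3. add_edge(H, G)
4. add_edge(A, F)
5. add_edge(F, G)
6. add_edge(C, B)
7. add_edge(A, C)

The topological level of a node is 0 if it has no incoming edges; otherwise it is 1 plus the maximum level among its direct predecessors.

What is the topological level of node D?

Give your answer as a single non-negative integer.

Op 1: add_edge(G, D). Edges now: 1
Op 2: add_edge(E, F). Edges now: 2
Op 3: add_edge(H, G). Edges now: 3
Op 4: add_edge(A, F). Edges now: 4
Op 5: add_edge(F, G). Edges now: 5
Op 6: add_edge(C, B). Edges now: 6
Op 7: add_edge(A, C). Edges now: 7
Compute levels (Kahn BFS):
  sources (in-degree 0): A, E, H
  process A: level=0
    A->C: in-degree(C)=0, level(C)=1, enqueue
    A->F: in-degree(F)=1, level(F)>=1
  process E: level=0
    E->F: in-degree(F)=0, level(F)=1, enqueue
  process H: level=0
    H->G: in-degree(G)=1, level(G)>=1
  process C: level=1
    C->B: in-degree(B)=0, level(B)=2, enqueue
  process F: level=1
    F->G: in-degree(G)=0, level(G)=2, enqueue
  process B: level=2
  process G: level=2
    G->D: in-degree(D)=0, level(D)=3, enqueue
  process D: level=3
All levels: A:0, B:2, C:1, D:3, E:0, F:1, G:2, H:0
level(D) = 3

Answer: 3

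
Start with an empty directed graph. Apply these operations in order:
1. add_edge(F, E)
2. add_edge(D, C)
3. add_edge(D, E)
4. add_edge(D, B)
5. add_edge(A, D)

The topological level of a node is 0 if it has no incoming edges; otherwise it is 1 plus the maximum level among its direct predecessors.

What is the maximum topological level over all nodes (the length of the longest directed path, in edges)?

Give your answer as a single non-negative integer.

Answer: 2

Derivation:
Op 1: add_edge(F, E). Edges now: 1
Op 2: add_edge(D, C). Edges now: 2
Op 3: add_edge(D, E). Edges now: 3
Op 4: add_edge(D, B). Edges now: 4
Op 5: add_edge(A, D). Edges now: 5
Compute levels (Kahn BFS):
  sources (in-degree 0): A, F
  process A: level=0
    A->D: in-degree(D)=0, level(D)=1, enqueue
  process F: level=0
    F->E: in-degree(E)=1, level(E)>=1
  process D: level=1
    D->B: in-degree(B)=0, level(B)=2, enqueue
    D->C: in-degree(C)=0, level(C)=2, enqueue
    D->E: in-degree(E)=0, level(E)=2, enqueue
  process B: level=2
  process C: level=2
  process E: level=2
All levels: A:0, B:2, C:2, D:1, E:2, F:0
max level = 2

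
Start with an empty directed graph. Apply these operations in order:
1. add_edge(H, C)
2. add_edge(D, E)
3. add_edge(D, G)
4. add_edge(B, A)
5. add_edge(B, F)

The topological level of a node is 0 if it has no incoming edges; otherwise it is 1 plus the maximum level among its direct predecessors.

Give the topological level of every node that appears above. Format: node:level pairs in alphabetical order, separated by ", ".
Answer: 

Op 1: add_edge(H, C). Edges now: 1
Op 2: add_edge(D, E). Edges now: 2
Op 3: add_edge(D, G). Edges now: 3
Op 4: add_edge(B, A). Edges now: 4
Op 5: add_edge(B, F). Edges now: 5
Compute levels (Kahn BFS):
  sources (in-degree 0): B, D, H
  process B: level=0
    B->A: in-degree(A)=0, level(A)=1, enqueue
    B->F: in-degree(F)=0, level(F)=1, enqueue
  process D: level=0
    D->E: in-degree(E)=0, level(E)=1, enqueue
    D->G: in-degree(G)=0, level(G)=1, enqueue
  process H: level=0
    H->C: in-degree(C)=0, level(C)=1, enqueue
  process A: level=1
  process F: level=1
  process E: level=1
  process G: level=1
  process C: level=1
All levels: A:1, B:0, C:1, D:0, E:1, F:1, G:1, H:0

Answer: A:1, B:0, C:1, D:0, E:1, F:1, G:1, H:0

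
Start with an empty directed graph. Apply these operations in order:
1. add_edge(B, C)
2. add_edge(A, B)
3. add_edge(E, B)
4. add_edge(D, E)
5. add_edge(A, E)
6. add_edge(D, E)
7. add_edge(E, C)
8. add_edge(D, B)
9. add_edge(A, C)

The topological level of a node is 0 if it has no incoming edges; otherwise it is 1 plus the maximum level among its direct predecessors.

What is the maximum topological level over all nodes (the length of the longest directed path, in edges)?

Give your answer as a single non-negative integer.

Op 1: add_edge(B, C). Edges now: 1
Op 2: add_edge(A, B). Edges now: 2
Op 3: add_edge(E, B). Edges now: 3
Op 4: add_edge(D, E). Edges now: 4
Op 5: add_edge(A, E). Edges now: 5
Op 6: add_edge(D, E) (duplicate, no change). Edges now: 5
Op 7: add_edge(E, C). Edges now: 6
Op 8: add_edge(D, B). Edges now: 7
Op 9: add_edge(A, C). Edges now: 8
Compute levels (Kahn BFS):
  sources (in-degree 0): A, D
  process A: level=0
    A->B: in-degree(B)=2, level(B)>=1
    A->C: in-degree(C)=2, level(C)>=1
    A->E: in-degree(E)=1, level(E)>=1
  process D: level=0
    D->B: in-degree(B)=1, level(B)>=1
    D->E: in-degree(E)=0, level(E)=1, enqueue
  process E: level=1
    E->B: in-degree(B)=0, level(B)=2, enqueue
    E->C: in-degree(C)=1, level(C)>=2
  process B: level=2
    B->C: in-degree(C)=0, level(C)=3, enqueue
  process C: level=3
All levels: A:0, B:2, C:3, D:0, E:1
max level = 3

Answer: 3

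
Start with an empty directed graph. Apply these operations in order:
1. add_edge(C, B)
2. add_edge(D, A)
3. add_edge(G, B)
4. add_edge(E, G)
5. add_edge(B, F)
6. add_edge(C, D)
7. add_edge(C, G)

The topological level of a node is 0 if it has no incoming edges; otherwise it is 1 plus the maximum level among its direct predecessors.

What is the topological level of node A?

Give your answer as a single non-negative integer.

Op 1: add_edge(C, B). Edges now: 1
Op 2: add_edge(D, A). Edges now: 2
Op 3: add_edge(G, B). Edges now: 3
Op 4: add_edge(E, G). Edges now: 4
Op 5: add_edge(B, F). Edges now: 5
Op 6: add_edge(C, D). Edges now: 6
Op 7: add_edge(C, G). Edges now: 7
Compute levels (Kahn BFS):
  sources (in-degree 0): C, E
  process C: level=0
    C->B: in-degree(B)=1, level(B)>=1
    C->D: in-degree(D)=0, level(D)=1, enqueue
    C->G: in-degree(G)=1, level(G)>=1
  process E: level=0
    E->G: in-degree(G)=0, level(G)=1, enqueue
  process D: level=1
    D->A: in-degree(A)=0, level(A)=2, enqueue
  process G: level=1
    G->B: in-degree(B)=0, level(B)=2, enqueue
  process A: level=2
  process B: level=2
    B->F: in-degree(F)=0, level(F)=3, enqueue
  process F: level=3
All levels: A:2, B:2, C:0, D:1, E:0, F:3, G:1
level(A) = 2

Answer: 2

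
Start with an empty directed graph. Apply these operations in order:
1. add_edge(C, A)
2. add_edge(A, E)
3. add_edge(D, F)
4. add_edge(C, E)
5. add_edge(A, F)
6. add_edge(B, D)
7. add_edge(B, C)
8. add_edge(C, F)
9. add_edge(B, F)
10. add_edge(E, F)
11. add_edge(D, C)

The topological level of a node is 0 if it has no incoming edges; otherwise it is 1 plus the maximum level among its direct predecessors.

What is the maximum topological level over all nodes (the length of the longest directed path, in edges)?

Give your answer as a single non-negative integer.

Op 1: add_edge(C, A). Edges now: 1
Op 2: add_edge(A, E). Edges now: 2
Op 3: add_edge(D, F). Edges now: 3
Op 4: add_edge(C, E). Edges now: 4
Op 5: add_edge(A, F). Edges now: 5
Op 6: add_edge(B, D). Edges now: 6
Op 7: add_edge(B, C). Edges now: 7
Op 8: add_edge(C, F). Edges now: 8
Op 9: add_edge(B, F). Edges now: 9
Op 10: add_edge(E, F). Edges now: 10
Op 11: add_edge(D, C). Edges now: 11
Compute levels (Kahn BFS):
  sources (in-degree 0): B
  process B: level=0
    B->C: in-degree(C)=1, level(C)>=1
    B->D: in-degree(D)=0, level(D)=1, enqueue
    B->F: in-degree(F)=4, level(F)>=1
  process D: level=1
    D->C: in-degree(C)=0, level(C)=2, enqueue
    D->F: in-degree(F)=3, level(F)>=2
  process C: level=2
    C->A: in-degree(A)=0, level(A)=3, enqueue
    C->E: in-degree(E)=1, level(E)>=3
    C->F: in-degree(F)=2, level(F)>=3
  process A: level=3
    A->E: in-degree(E)=0, level(E)=4, enqueue
    A->F: in-degree(F)=1, level(F)>=4
  process E: level=4
    E->F: in-degree(F)=0, level(F)=5, enqueue
  process F: level=5
All levels: A:3, B:0, C:2, D:1, E:4, F:5
max level = 5

Answer: 5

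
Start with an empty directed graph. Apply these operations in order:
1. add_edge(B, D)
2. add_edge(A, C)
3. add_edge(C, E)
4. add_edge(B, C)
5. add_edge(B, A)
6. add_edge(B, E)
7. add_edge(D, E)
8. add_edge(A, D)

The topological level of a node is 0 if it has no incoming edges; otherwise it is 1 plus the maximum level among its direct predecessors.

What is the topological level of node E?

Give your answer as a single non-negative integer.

Op 1: add_edge(B, D). Edges now: 1
Op 2: add_edge(A, C). Edges now: 2
Op 3: add_edge(C, E). Edges now: 3
Op 4: add_edge(B, C). Edges now: 4
Op 5: add_edge(B, A). Edges now: 5
Op 6: add_edge(B, E). Edges now: 6
Op 7: add_edge(D, E). Edges now: 7
Op 8: add_edge(A, D). Edges now: 8
Compute levels (Kahn BFS):
  sources (in-degree 0): B
  process B: level=0
    B->A: in-degree(A)=0, level(A)=1, enqueue
    B->C: in-degree(C)=1, level(C)>=1
    B->D: in-degree(D)=1, level(D)>=1
    B->E: in-degree(E)=2, level(E)>=1
  process A: level=1
    A->C: in-degree(C)=0, level(C)=2, enqueue
    A->D: in-degree(D)=0, level(D)=2, enqueue
  process C: level=2
    C->E: in-degree(E)=1, level(E)>=3
  process D: level=2
    D->E: in-degree(E)=0, level(E)=3, enqueue
  process E: level=3
All levels: A:1, B:0, C:2, D:2, E:3
level(E) = 3

Answer: 3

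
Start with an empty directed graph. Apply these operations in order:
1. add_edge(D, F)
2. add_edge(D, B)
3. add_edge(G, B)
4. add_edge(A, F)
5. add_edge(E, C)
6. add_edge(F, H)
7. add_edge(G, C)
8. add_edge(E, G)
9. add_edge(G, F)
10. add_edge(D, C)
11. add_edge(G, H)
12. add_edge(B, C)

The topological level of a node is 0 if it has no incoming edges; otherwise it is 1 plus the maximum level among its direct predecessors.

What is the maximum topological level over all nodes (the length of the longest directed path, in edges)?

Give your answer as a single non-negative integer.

Op 1: add_edge(D, F). Edges now: 1
Op 2: add_edge(D, B). Edges now: 2
Op 3: add_edge(G, B). Edges now: 3
Op 4: add_edge(A, F). Edges now: 4
Op 5: add_edge(E, C). Edges now: 5
Op 6: add_edge(F, H). Edges now: 6
Op 7: add_edge(G, C). Edges now: 7
Op 8: add_edge(E, G). Edges now: 8
Op 9: add_edge(G, F). Edges now: 9
Op 10: add_edge(D, C). Edges now: 10
Op 11: add_edge(G, H). Edges now: 11
Op 12: add_edge(B, C). Edges now: 12
Compute levels (Kahn BFS):
  sources (in-degree 0): A, D, E
  process A: level=0
    A->F: in-degree(F)=2, level(F)>=1
  process D: level=0
    D->B: in-degree(B)=1, level(B)>=1
    D->C: in-degree(C)=3, level(C)>=1
    D->F: in-degree(F)=1, level(F)>=1
  process E: level=0
    E->C: in-degree(C)=2, level(C)>=1
    E->G: in-degree(G)=0, level(G)=1, enqueue
  process G: level=1
    G->B: in-degree(B)=0, level(B)=2, enqueue
    G->C: in-degree(C)=1, level(C)>=2
    G->F: in-degree(F)=0, level(F)=2, enqueue
    G->H: in-degree(H)=1, level(H)>=2
  process B: level=2
    B->C: in-degree(C)=0, level(C)=3, enqueue
  process F: level=2
    F->H: in-degree(H)=0, level(H)=3, enqueue
  process C: level=3
  process H: level=3
All levels: A:0, B:2, C:3, D:0, E:0, F:2, G:1, H:3
max level = 3

Answer: 3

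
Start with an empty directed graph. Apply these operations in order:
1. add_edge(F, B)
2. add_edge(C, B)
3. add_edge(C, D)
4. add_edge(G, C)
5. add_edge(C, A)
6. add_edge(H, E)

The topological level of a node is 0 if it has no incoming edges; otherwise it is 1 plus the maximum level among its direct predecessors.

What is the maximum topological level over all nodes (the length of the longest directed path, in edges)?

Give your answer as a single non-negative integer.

Op 1: add_edge(F, B). Edges now: 1
Op 2: add_edge(C, B). Edges now: 2
Op 3: add_edge(C, D). Edges now: 3
Op 4: add_edge(G, C). Edges now: 4
Op 5: add_edge(C, A). Edges now: 5
Op 6: add_edge(H, E). Edges now: 6
Compute levels (Kahn BFS):
  sources (in-degree 0): F, G, H
  process F: level=0
    F->B: in-degree(B)=1, level(B)>=1
  process G: level=0
    G->C: in-degree(C)=0, level(C)=1, enqueue
  process H: level=0
    H->E: in-degree(E)=0, level(E)=1, enqueue
  process C: level=1
    C->A: in-degree(A)=0, level(A)=2, enqueue
    C->B: in-degree(B)=0, level(B)=2, enqueue
    C->D: in-degree(D)=0, level(D)=2, enqueue
  process E: level=1
  process A: level=2
  process B: level=2
  process D: level=2
All levels: A:2, B:2, C:1, D:2, E:1, F:0, G:0, H:0
max level = 2

Answer: 2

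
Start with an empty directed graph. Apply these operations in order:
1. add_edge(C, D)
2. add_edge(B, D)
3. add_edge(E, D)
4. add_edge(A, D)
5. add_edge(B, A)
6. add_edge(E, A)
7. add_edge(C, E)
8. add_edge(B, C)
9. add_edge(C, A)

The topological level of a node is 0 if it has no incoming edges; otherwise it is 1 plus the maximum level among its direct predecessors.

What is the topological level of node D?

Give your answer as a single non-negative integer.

Answer: 4

Derivation:
Op 1: add_edge(C, D). Edges now: 1
Op 2: add_edge(B, D). Edges now: 2
Op 3: add_edge(E, D). Edges now: 3
Op 4: add_edge(A, D). Edges now: 4
Op 5: add_edge(B, A). Edges now: 5
Op 6: add_edge(E, A). Edges now: 6
Op 7: add_edge(C, E). Edges now: 7
Op 8: add_edge(B, C). Edges now: 8
Op 9: add_edge(C, A). Edges now: 9
Compute levels (Kahn BFS):
  sources (in-degree 0): B
  process B: level=0
    B->A: in-degree(A)=2, level(A)>=1
    B->C: in-degree(C)=0, level(C)=1, enqueue
    B->D: in-degree(D)=3, level(D)>=1
  process C: level=1
    C->A: in-degree(A)=1, level(A)>=2
    C->D: in-degree(D)=2, level(D)>=2
    C->E: in-degree(E)=0, level(E)=2, enqueue
  process E: level=2
    E->A: in-degree(A)=0, level(A)=3, enqueue
    E->D: in-degree(D)=1, level(D)>=3
  process A: level=3
    A->D: in-degree(D)=0, level(D)=4, enqueue
  process D: level=4
All levels: A:3, B:0, C:1, D:4, E:2
level(D) = 4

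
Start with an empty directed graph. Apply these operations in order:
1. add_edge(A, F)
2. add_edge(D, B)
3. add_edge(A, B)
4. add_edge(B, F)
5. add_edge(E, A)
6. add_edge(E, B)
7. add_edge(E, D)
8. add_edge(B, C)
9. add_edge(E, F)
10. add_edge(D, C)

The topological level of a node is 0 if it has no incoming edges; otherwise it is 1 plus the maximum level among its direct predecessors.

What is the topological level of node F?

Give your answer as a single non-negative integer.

Answer: 3

Derivation:
Op 1: add_edge(A, F). Edges now: 1
Op 2: add_edge(D, B). Edges now: 2
Op 3: add_edge(A, B). Edges now: 3
Op 4: add_edge(B, F). Edges now: 4
Op 5: add_edge(E, A). Edges now: 5
Op 6: add_edge(E, B). Edges now: 6
Op 7: add_edge(E, D). Edges now: 7
Op 8: add_edge(B, C). Edges now: 8
Op 9: add_edge(E, F). Edges now: 9
Op 10: add_edge(D, C). Edges now: 10
Compute levels (Kahn BFS):
  sources (in-degree 0): E
  process E: level=0
    E->A: in-degree(A)=0, level(A)=1, enqueue
    E->B: in-degree(B)=2, level(B)>=1
    E->D: in-degree(D)=0, level(D)=1, enqueue
    E->F: in-degree(F)=2, level(F)>=1
  process A: level=1
    A->B: in-degree(B)=1, level(B)>=2
    A->F: in-degree(F)=1, level(F)>=2
  process D: level=1
    D->B: in-degree(B)=0, level(B)=2, enqueue
    D->C: in-degree(C)=1, level(C)>=2
  process B: level=2
    B->C: in-degree(C)=0, level(C)=3, enqueue
    B->F: in-degree(F)=0, level(F)=3, enqueue
  process C: level=3
  process F: level=3
All levels: A:1, B:2, C:3, D:1, E:0, F:3
level(F) = 3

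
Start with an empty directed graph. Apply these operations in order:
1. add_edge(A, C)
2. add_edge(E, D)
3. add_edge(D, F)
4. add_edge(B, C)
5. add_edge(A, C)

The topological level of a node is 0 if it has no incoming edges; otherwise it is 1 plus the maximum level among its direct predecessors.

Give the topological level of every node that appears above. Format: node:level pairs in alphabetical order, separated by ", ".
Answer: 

Answer: A:0, B:0, C:1, D:1, E:0, F:2

Derivation:
Op 1: add_edge(A, C). Edges now: 1
Op 2: add_edge(E, D). Edges now: 2
Op 3: add_edge(D, F). Edges now: 3
Op 4: add_edge(B, C). Edges now: 4
Op 5: add_edge(A, C) (duplicate, no change). Edges now: 4
Compute levels (Kahn BFS):
  sources (in-degree 0): A, B, E
  process A: level=0
    A->C: in-degree(C)=1, level(C)>=1
  process B: level=0
    B->C: in-degree(C)=0, level(C)=1, enqueue
  process E: level=0
    E->D: in-degree(D)=0, level(D)=1, enqueue
  process C: level=1
  process D: level=1
    D->F: in-degree(F)=0, level(F)=2, enqueue
  process F: level=2
All levels: A:0, B:0, C:1, D:1, E:0, F:2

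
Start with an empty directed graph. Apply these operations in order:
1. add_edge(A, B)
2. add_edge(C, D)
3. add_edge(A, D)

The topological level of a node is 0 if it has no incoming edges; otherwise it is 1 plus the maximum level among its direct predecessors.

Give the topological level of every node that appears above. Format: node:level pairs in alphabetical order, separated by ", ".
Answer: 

Op 1: add_edge(A, B). Edges now: 1
Op 2: add_edge(C, D). Edges now: 2
Op 3: add_edge(A, D). Edges now: 3
Compute levels (Kahn BFS):
  sources (in-degree 0): A, C
  process A: level=0
    A->B: in-degree(B)=0, level(B)=1, enqueue
    A->D: in-degree(D)=1, level(D)>=1
  process C: level=0
    C->D: in-degree(D)=0, level(D)=1, enqueue
  process B: level=1
  process D: level=1
All levels: A:0, B:1, C:0, D:1

Answer: A:0, B:1, C:0, D:1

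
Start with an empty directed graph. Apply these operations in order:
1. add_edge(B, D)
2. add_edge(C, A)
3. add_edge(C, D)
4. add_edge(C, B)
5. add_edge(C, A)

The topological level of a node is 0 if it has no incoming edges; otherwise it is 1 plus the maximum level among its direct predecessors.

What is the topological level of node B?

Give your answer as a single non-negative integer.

Answer: 1

Derivation:
Op 1: add_edge(B, D). Edges now: 1
Op 2: add_edge(C, A). Edges now: 2
Op 3: add_edge(C, D). Edges now: 3
Op 4: add_edge(C, B). Edges now: 4
Op 5: add_edge(C, A) (duplicate, no change). Edges now: 4
Compute levels (Kahn BFS):
  sources (in-degree 0): C
  process C: level=0
    C->A: in-degree(A)=0, level(A)=1, enqueue
    C->B: in-degree(B)=0, level(B)=1, enqueue
    C->D: in-degree(D)=1, level(D)>=1
  process A: level=1
  process B: level=1
    B->D: in-degree(D)=0, level(D)=2, enqueue
  process D: level=2
All levels: A:1, B:1, C:0, D:2
level(B) = 1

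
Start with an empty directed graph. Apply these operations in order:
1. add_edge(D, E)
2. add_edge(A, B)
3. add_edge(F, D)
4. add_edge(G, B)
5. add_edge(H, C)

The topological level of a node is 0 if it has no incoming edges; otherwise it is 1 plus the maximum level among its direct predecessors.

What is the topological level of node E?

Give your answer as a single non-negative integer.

Answer: 2

Derivation:
Op 1: add_edge(D, E). Edges now: 1
Op 2: add_edge(A, B). Edges now: 2
Op 3: add_edge(F, D). Edges now: 3
Op 4: add_edge(G, B). Edges now: 4
Op 5: add_edge(H, C). Edges now: 5
Compute levels (Kahn BFS):
  sources (in-degree 0): A, F, G, H
  process A: level=0
    A->B: in-degree(B)=1, level(B)>=1
  process F: level=0
    F->D: in-degree(D)=0, level(D)=1, enqueue
  process G: level=0
    G->B: in-degree(B)=0, level(B)=1, enqueue
  process H: level=0
    H->C: in-degree(C)=0, level(C)=1, enqueue
  process D: level=1
    D->E: in-degree(E)=0, level(E)=2, enqueue
  process B: level=1
  process C: level=1
  process E: level=2
All levels: A:0, B:1, C:1, D:1, E:2, F:0, G:0, H:0
level(E) = 2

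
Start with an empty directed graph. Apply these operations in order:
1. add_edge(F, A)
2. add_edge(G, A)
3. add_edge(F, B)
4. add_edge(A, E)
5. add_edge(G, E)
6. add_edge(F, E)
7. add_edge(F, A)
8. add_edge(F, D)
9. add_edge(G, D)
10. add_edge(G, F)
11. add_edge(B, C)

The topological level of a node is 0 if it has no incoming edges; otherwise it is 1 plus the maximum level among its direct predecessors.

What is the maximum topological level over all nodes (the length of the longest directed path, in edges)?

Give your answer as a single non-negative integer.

Answer: 3

Derivation:
Op 1: add_edge(F, A). Edges now: 1
Op 2: add_edge(G, A). Edges now: 2
Op 3: add_edge(F, B). Edges now: 3
Op 4: add_edge(A, E). Edges now: 4
Op 5: add_edge(G, E). Edges now: 5
Op 6: add_edge(F, E). Edges now: 6
Op 7: add_edge(F, A) (duplicate, no change). Edges now: 6
Op 8: add_edge(F, D). Edges now: 7
Op 9: add_edge(G, D). Edges now: 8
Op 10: add_edge(G, F). Edges now: 9
Op 11: add_edge(B, C). Edges now: 10
Compute levels (Kahn BFS):
  sources (in-degree 0): G
  process G: level=0
    G->A: in-degree(A)=1, level(A)>=1
    G->D: in-degree(D)=1, level(D)>=1
    G->E: in-degree(E)=2, level(E)>=1
    G->F: in-degree(F)=0, level(F)=1, enqueue
  process F: level=1
    F->A: in-degree(A)=0, level(A)=2, enqueue
    F->B: in-degree(B)=0, level(B)=2, enqueue
    F->D: in-degree(D)=0, level(D)=2, enqueue
    F->E: in-degree(E)=1, level(E)>=2
  process A: level=2
    A->E: in-degree(E)=0, level(E)=3, enqueue
  process B: level=2
    B->C: in-degree(C)=0, level(C)=3, enqueue
  process D: level=2
  process E: level=3
  process C: level=3
All levels: A:2, B:2, C:3, D:2, E:3, F:1, G:0
max level = 3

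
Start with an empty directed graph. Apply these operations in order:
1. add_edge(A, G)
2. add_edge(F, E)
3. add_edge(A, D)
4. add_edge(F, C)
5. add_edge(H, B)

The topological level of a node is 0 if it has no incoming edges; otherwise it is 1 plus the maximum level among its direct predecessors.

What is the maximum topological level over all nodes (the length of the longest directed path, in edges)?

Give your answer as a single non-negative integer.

Op 1: add_edge(A, G). Edges now: 1
Op 2: add_edge(F, E). Edges now: 2
Op 3: add_edge(A, D). Edges now: 3
Op 4: add_edge(F, C). Edges now: 4
Op 5: add_edge(H, B). Edges now: 5
Compute levels (Kahn BFS):
  sources (in-degree 0): A, F, H
  process A: level=0
    A->D: in-degree(D)=0, level(D)=1, enqueue
    A->G: in-degree(G)=0, level(G)=1, enqueue
  process F: level=0
    F->C: in-degree(C)=0, level(C)=1, enqueue
    F->E: in-degree(E)=0, level(E)=1, enqueue
  process H: level=0
    H->B: in-degree(B)=0, level(B)=1, enqueue
  process D: level=1
  process G: level=1
  process C: level=1
  process E: level=1
  process B: level=1
All levels: A:0, B:1, C:1, D:1, E:1, F:0, G:1, H:0
max level = 1

Answer: 1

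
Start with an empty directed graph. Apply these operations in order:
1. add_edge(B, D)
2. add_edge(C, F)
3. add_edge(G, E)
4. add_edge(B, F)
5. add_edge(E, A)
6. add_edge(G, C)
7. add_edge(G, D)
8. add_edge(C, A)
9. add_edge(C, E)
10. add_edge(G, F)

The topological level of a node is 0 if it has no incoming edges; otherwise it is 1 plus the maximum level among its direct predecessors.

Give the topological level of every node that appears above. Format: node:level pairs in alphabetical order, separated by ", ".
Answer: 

Answer: A:3, B:0, C:1, D:1, E:2, F:2, G:0

Derivation:
Op 1: add_edge(B, D). Edges now: 1
Op 2: add_edge(C, F). Edges now: 2
Op 3: add_edge(G, E). Edges now: 3
Op 4: add_edge(B, F). Edges now: 4
Op 5: add_edge(E, A). Edges now: 5
Op 6: add_edge(G, C). Edges now: 6
Op 7: add_edge(G, D). Edges now: 7
Op 8: add_edge(C, A). Edges now: 8
Op 9: add_edge(C, E). Edges now: 9
Op 10: add_edge(G, F). Edges now: 10
Compute levels (Kahn BFS):
  sources (in-degree 0): B, G
  process B: level=0
    B->D: in-degree(D)=1, level(D)>=1
    B->F: in-degree(F)=2, level(F)>=1
  process G: level=0
    G->C: in-degree(C)=0, level(C)=1, enqueue
    G->D: in-degree(D)=0, level(D)=1, enqueue
    G->E: in-degree(E)=1, level(E)>=1
    G->F: in-degree(F)=1, level(F)>=1
  process C: level=1
    C->A: in-degree(A)=1, level(A)>=2
    C->E: in-degree(E)=0, level(E)=2, enqueue
    C->F: in-degree(F)=0, level(F)=2, enqueue
  process D: level=1
  process E: level=2
    E->A: in-degree(A)=0, level(A)=3, enqueue
  process F: level=2
  process A: level=3
All levels: A:3, B:0, C:1, D:1, E:2, F:2, G:0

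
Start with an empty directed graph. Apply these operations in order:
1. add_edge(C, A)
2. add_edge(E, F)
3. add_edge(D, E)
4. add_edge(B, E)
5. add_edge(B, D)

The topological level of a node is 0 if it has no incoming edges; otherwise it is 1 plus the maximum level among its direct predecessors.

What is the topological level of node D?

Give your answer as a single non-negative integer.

Answer: 1

Derivation:
Op 1: add_edge(C, A). Edges now: 1
Op 2: add_edge(E, F). Edges now: 2
Op 3: add_edge(D, E). Edges now: 3
Op 4: add_edge(B, E). Edges now: 4
Op 5: add_edge(B, D). Edges now: 5
Compute levels (Kahn BFS):
  sources (in-degree 0): B, C
  process B: level=0
    B->D: in-degree(D)=0, level(D)=1, enqueue
    B->E: in-degree(E)=1, level(E)>=1
  process C: level=0
    C->A: in-degree(A)=0, level(A)=1, enqueue
  process D: level=1
    D->E: in-degree(E)=0, level(E)=2, enqueue
  process A: level=1
  process E: level=2
    E->F: in-degree(F)=0, level(F)=3, enqueue
  process F: level=3
All levels: A:1, B:0, C:0, D:1, E:2, F:3
level(D) = 1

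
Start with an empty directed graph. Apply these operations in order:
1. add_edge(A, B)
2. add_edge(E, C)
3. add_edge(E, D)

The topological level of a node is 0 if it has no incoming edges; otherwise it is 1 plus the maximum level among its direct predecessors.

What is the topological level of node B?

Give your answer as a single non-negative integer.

Op 1: add_edge(A, B). Edges now: 1
Op 2: add_edge(E, C). Edges now: 2
Op 3: add_edge(E, D). Edges now: 3
Compute levels (Kahn BFS):
  sources (in-degree 0): A, E
  process A: level=0
    A->B: in-degree(B)=0, level(B)=1, enqueue
  process E: level=0
    E->C: in-degree(C)=0, level(C)=1, enqueue
    E->D: in-degree(D)=0, level(D)=1, enqueue
  process B: level=1
  process C: level=1
  process D: level=1
All levels: A:0, B:1, C:1, D:1, E:0
level(B) = 1

Answer: 1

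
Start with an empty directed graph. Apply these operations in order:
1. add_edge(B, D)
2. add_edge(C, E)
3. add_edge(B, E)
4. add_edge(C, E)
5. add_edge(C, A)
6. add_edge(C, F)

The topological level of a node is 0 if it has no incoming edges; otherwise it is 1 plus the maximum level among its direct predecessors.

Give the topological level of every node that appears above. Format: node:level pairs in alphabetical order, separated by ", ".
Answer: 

Answer: A:1, B:0, C:0, D:1, E:1, F:1

Derivation:
Op 1: add_edge(B, D). Edges now: 1
Op 2: add_edge(C, E). Edges now: 2
Op 3: add_edge(B, E). Edges now: 3
Op 4: add_edge(C, E) (duplicate, no change). Edges now: 3
Op 5: add_edge(C, A). Edges now: 4
Op 6: add_edge(C, F). Edges now: 5
Compute levels (Kahn BFS):
  sources (in-degree 0): B, C
  process B: level=0
    B->D: in-degree(D)=0, level(D)=1, enqueue
    B->E: in-degree(E)=1, level(E)>=1
  process C: level=0
    C->A: in-degree(A)=0, level(A)=1, enqueue
    C->E: in-degree(E)=0, level(E)=1, enqueue
    C->F: in-degree(F)=0, level(F)=1, enqueue
  process D: level=1
  process A: level=1
  process E: level=1
  process F: level=1
All levels: A:1, B:0, C:0, D:1, E:1, F:1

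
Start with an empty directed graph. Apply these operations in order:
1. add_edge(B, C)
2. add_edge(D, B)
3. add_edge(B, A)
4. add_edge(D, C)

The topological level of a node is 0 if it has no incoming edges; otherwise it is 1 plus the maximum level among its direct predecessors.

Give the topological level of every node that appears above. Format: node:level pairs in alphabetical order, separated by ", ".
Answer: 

Answer: A:2, B:1, C:2, D:0

Derivation:
Op 1: add_edge(B, C). Edges now: 1
Op 2: add_edge(D, B). Edges now: 2
Op 3: add_edge(B, A). Edges now: 3
Op 4: add_edge(D, C). Edges now: 4
Compute levels (Kahn BFS):
  sources (in-degree 0): D
  process D: level=0
    D->B: in-degree(B)=0, level(B)=1, enqueue
    D->C: in-degree(C)=1, level(C)>=1
  process B: level=1
    B->A: in-degree(A)=0, level(A)=2, enqueue
    B->C: in-degree(C)=0, level(C)=2, enqueue
  process A: level=2
  process C: level=2
All levels: A:2, B:1, C:2, D:0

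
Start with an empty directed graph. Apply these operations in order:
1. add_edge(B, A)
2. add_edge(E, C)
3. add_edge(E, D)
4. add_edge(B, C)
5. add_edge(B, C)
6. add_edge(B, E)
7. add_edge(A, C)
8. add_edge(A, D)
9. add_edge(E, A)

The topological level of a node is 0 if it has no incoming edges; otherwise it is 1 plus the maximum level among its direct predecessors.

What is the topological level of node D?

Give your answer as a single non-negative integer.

Op 1: add_edge(B, A). Edges now: 1
Op 2: add_edge(E, C). Edges now: 2
Op 3: add_edge(E, D). Edges now: 3
Op 4: add_edge(B, C). Edges now: 4
Op 5: add_edge(B, C) (duplicate, no change). Edges now: 4
Op 6: add_edge(B, E). Edges now: 5
Op 7: add_edge(A, C). Edges now: 6
Op 8: add_edge(A, D). Edges now: 7
Op 9: add_edge(E, A). Edges now: 8
Compute levels (Kahn BFS):
  sources (in-degree 0): B
  process B: level=0
    B->A: in-degree(A)=1, level(A)>=1
    B->C: in-degree(C)=2, level(C)>=1
    B->E: in-degree(E)=0, level(E)=1, enqueue
  process E: level=1
    E->A: in-degree(A)=0, level(A)=2, enqueue
    E->C: in-degree(C)=1, level(C)>=2
    E->D: in-degree(D)=1, level(D)>=2
  process A: level=2
    A->C: in-degree(C)=0, level(C)=3, enqueue
    A->D: in-degree(D)=0, level(D)=3, enqueue
  process C: level=3
  process D: level=3
All levels: A:2, B:0, C:3, D:3, E:1
level(D) = 3

Answer: 3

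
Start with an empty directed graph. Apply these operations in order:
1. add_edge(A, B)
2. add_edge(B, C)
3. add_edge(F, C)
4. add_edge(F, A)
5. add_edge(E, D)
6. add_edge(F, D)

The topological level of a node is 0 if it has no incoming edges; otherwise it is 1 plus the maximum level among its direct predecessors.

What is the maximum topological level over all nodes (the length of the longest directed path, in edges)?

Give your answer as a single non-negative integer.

Op 1: add_edge(A, B). Edges now: 1
Op 2: add_edge(B, C). Edges now: 2
Op 3: add_edge(F, C). Edges now: 3
Op 4: add_edge(F, A). Edges now: 4
Op 5: add_edge(E, D). Edges now: 5
Op 6: add_edge(F, D). Edges now: 6
Compute levels (Kahn BFS):
  sources (in-degree 0): E, F
  process E: level=0
    E->D: in-degree(D)=1, level(D)>=1
  process F: level=0
    F->A: in-degree(A)=0, level(A)=1, enqueue
    F->C: in-degree(C)=1, level(C)>=1
    F->D: in-degree(D)=0, level(D)=1, enqueue
  process A: level=1
    A->B: in-degree(B)=0, level(B)=2, enqueue
  process D: level=1
  process B: level=2
    B->C: in-degree(C)=0, level(C)=3, enqueue
  process C: level=3
All levels: A:1, B:2, C:3, D:1, E:0, F:0
max level = 3

Answer: 3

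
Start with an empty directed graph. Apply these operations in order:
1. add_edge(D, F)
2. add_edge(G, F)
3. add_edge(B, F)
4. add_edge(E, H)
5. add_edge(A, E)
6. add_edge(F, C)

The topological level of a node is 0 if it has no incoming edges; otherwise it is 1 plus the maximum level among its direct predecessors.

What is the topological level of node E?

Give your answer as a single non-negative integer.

Op 1: add_edge(D, F). Edges now: 1
Op 2: add_edge(G, F). Edges now: 2
Op 3: add_edge(B, F). Edges now: 3
Op 4: add_edge(E, H). Edges now: 4
Op 5: add_edge(A, E). Edges now: 5
Op 6: add_edge(F, C). Edges now: 6
Compute levels (Kahn BFS):
  sources (in-degree 0): A, B, D, G
  process A: level=0
    A->E: in-degree(E)=0, level(E)=1, enqueue
  process B: level=0
    B->F: in-degree(F)=2, level(F)>=1
  process D: level=0
    D->F: in-degree(F)=1, level(F)>=1
  process G: level=0
    G->F: in-degree(F)=0, level(F)=1, enqueue
  process E: level=1
    E->H: in-degree(H)=0, level(H)=2, enqueue
  process F: level=1
    F->C: in-degree(C)=0, level(C)=2, enqueue
  process H: level=2
  process C: level=2
All levels: A:0, B:0, C:2, D:0, E:1, F:1, G:0, H:2
level(E) = 1

Answer: 1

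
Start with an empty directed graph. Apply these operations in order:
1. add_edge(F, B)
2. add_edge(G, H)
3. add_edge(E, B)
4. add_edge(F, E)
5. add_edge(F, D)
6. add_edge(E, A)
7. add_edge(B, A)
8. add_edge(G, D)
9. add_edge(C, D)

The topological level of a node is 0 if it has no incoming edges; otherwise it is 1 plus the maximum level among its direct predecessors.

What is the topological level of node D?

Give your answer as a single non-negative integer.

Answer: 1

Derivation:
Op 1: add_edge(F, B). Edges now: 1
Op 2: add_edge(G, H). Edges now: 2
Op 3: add_edge(E, B). Edges now: 3
Op 4: add_edge(F, E). Edges now: 4
Op 5: add_edge(F, D). Edges now: 5
Op 6: add_edge(E, A). Edges now: 6
Op 7: add_edge(B, A). Edges now: 7
Op 8: add_edge(G, D). Edges now: 8
Op 9: add_edge(C, D). Edges now: 9
Compute levels (Kahn BFS):
  sources (in-degree 0): C, F, G
  process C: level=0
    C->D: in-degree(D)=2, level(D)>=1
  process F: level=0
    F->B: in-degree(B)=1, level(B)>=1
    F->D: in-degree(D)=1, level(D)>=1
    F->E: in-degree(E)=0, level(E)=1, enqueue
  process G: level=0
    G->D: in-degree(D)=0, level(D)=1, enqueue
    G->H: in-degree(H)=0, level(H)=1, enqueue
  process E: level=1
    E->A: in-degree(A)=1, level(A)>=2
    E->B: in-degree(B)=0, level(B)=2, enqueue
  process D: level=1
  process H: level=1
  process B: level=2
    B->A: in-degree(A)=0, level(A)=3, enqueue
  process A: level=3
All levels: A:3, B:2, C:0, D:1, E:1, F:0, G:0, H:1
level(D) = 1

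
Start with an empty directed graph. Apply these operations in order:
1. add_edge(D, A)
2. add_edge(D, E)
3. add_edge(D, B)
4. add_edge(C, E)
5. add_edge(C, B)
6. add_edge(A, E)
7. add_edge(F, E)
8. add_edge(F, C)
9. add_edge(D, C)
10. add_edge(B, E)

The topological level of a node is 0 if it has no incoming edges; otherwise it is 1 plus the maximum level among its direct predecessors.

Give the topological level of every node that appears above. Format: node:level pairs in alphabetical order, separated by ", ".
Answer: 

Answer: A:1, B:2, C:1, D:0, E:3, F:0

Derivation:
Op 1: add_edge(D, A). Edges now: 1
Op 2: add_edge(D, E). Edges now: 2
Op 3: add_edge(D, B). Edges now: 3
Op 4: add_edge(C, E). Edges now: 4
Op 5: add_edge(C, B). Edges now: 5
Op 6: add_edge(A, E). Edges now: 6
Op 7: add_edge(F, E). Edges now: 7
Op 8: add_edge(F, C). Edges now: 8
Op 9: add_edge(D, C). Edges now: 9
Op 10: add_edge(B, E). Edges now: 10
Compute levels (Kahn BFS):
  sources (in-degree 0): D, F
  process D: level=0
    D->A: in-degree(A)=0, level(A)=1, enqueue
    D->B: in-degree(B)=1, level(B)>=1
    D->C: in-degree(C)=1, level(C)>=1
    D->E: in-degree(E)=4, level(E)>=1
  process F: level=0
    F->C: in-degree(C)=0, level(C)=1, enqueue
    F->E: in-degree(E)=3, level(E)>=1
  process A: level=1
    A->E: in-degree(E)=2, level(E)>=2
  process C: level=1
    C->B: in-degree(B)=0, level(B)=2, enqueue
    C->E: in-degree(E)=1, level(E)>=2
  process B: level=2
    B->E: in-degree(E)=0, level(E)=3, enqueue
  process E: level=3
All levels: A:1, B:2, C:1, D:0, E:3, F:0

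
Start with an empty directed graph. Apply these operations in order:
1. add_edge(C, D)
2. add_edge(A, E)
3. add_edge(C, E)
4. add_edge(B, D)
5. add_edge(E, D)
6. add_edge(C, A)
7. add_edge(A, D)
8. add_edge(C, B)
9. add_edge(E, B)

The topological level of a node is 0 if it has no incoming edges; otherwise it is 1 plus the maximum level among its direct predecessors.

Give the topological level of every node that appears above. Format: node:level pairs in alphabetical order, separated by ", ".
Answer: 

Op 1: add_edge(C, D). Edges now: 1
Op 2: add_edge(A, E). Edges now: 2
Op 3: add_edge(C, E). Edges now: 3
Op 4: add_edge(B, D). Edges now: 4
Op 5: add_edge(E, D). Edges now: 5
Op 6: add_edge(C, A). Edges now: 6
Op 7: add_edge(A, D). Edges now: 7
Op 8: add_edge(C, B). Edges now: 8
Op 9: add_edge(E, B). Edges now: 9
Compute levels (Kahn BFS):
  sources (in-degree 0): C
  process C: level=0
    C->A: in-degree(A)=0, level(A)=1, enqueue
    C->B: in-degree(B)=1, level(B)>=1
    C->D: in-degree(D)=3, level(D)>=1
    C->E: in-degree(E)=1, level(E)>=1
  process A: level=1
    A->D: in-degree(D)=2, level(D)>=2
    A->E: in-degree(E)=0, level(E)=2, enqueue
  process E: level=2
    E->B: in-degree(B)=0, level(B)=3, enqueue
    E->D: in-degree(D)=1, level(D)>=3
  process B: level=3
    B->D: in-degree(D)=0, level(D)=4, enqueue
  process D: level=4
All levels: A:1, B:3, C:0, D:4, E:2

Answer: A:1, B:3, C:0, D:4, E:2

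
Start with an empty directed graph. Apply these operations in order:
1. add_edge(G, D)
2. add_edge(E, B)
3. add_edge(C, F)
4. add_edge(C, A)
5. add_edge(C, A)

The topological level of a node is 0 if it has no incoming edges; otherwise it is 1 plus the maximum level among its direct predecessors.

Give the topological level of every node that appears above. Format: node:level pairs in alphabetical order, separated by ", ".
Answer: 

Answer: A:1, B:1, C:0, D:1, E:0, F:1, G:0

Derivation:
Op 1: add_edge(G, D). Edges now: 1
Op 2: add_edge(E, B). Edges now: 2
Op 3: add_edge(C, F). Edges now: 3
Op 4: add_edge(C, A). Edges now: 4
Op 5: add_edge(C, A) (duplicate, no change). Edges now: 4
Compute levels (Kahn BFS):
  sources (in-degree 0): C, E, G
  process C: level=0
    C->A: in-degree(A)=0, level(A)=1, enqueue
    C->F: in-degree(F)=0, level(F)=1, enqueue
  process E: level=0
    E->B: in-degree(B)=0, level(B)=1, enqueue
  process G: level=0
    G->D: in-degree(D)=0, level(D)=1, enqueue
  process A: level=1
  process F: level=1
  process B: level=1
  process D: level=1
All levels: A:1, B:1, C:0, D:1, E:0, F:1, G:0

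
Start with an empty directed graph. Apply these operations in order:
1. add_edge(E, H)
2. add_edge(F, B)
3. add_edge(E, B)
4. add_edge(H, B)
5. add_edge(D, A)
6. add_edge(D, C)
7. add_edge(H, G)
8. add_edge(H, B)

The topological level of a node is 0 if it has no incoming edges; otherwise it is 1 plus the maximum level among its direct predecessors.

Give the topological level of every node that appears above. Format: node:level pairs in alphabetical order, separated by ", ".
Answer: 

Op 1: add_edge(E, H). Edges now: 1
Op 2: add_edge(F, B). Edges now: 2
Op 3: add_edge(E, B). Edges now: 3
Op 4: add_edge(H, B). Edges now: 4
Op 5: add_edge(D, A). Edges now: 5
Op 6: add_edge(D, C). Edges now: 6
Op 7: add_edge(H, G). Edges now: 7
Op 8: add_edge(H, B) (duplicate, no change). Edges now: 7
Compute levels (Kahn BFS):
  sources (in-degree 0): D, E, F
  process D: level=0
    D->A: in-degree(A)=0, level(A)=1, enqueue
    D->C: in-degree(C)=0, level(C)=1, enqueue
  process E: level=0
    E->B: in-degree(B)=2, level(B)>=1
    E->H: in-degree(H)=0, level(H)=1, enqueue
  process F: level=0
    F->B: in-degree(B)=1, level(B)>=1
  process A: level=1
  process C: level=1
  process H: level=1
    H->B: in-degree(B)=0, level(B)=2, enqueue
    H->G: in-degree(G)=0, level(G)=2, enqueue
  process B: level=2
  process G: level=2
All levels: A:1, B:2, C:1, D:0, E:0, F:0, G:2, H:1

Answer: A:1, B:2, C:1, D:0, E:0, F:0, G:2, H:1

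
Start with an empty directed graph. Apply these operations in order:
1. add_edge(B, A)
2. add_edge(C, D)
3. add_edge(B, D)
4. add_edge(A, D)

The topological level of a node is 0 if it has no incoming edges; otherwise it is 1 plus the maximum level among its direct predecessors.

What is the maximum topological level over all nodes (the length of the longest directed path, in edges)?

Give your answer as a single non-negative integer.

Answer: 2

Derivation:
Op 1: add_edge(B, A). Edges now: 1
Op 2: add_edge(C, D). Edges now: 2
Op 3: add_edge(B, D). Edges now: 3
Op 4: add_edge(A, D). Edges now: 4
Compute levels (Kahn BFS):
  sources (in-degree 0): B, C
  process B: level=0
    B->A: in-degree(A)=0, level(A)=1, enqueue
    B->D: in-degree(D)=2, level(D)>=1
  process C: level=0
    C->D: in-degree(D)=1, level(D)>=1
  process A: level=1
    A->D: in-degree(D)=0, level(D)=2, enqueue
  process D: level=2
All levels: A:1, B:0, C:0, D:2
max level = 2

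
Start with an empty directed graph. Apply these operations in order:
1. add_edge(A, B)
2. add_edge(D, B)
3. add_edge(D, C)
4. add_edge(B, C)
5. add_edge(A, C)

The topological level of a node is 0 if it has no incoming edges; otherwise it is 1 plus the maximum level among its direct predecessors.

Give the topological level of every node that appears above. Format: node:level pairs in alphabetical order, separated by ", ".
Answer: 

Answer: A:0, B:1, C:2, D:0

Derivation:
Op 1: add_edge(A, B). Edges now: 1
Op 2: add_edge(D, B). Edges now: 2
Op 3: add_edge(D, C). Edges now: 3
Op 4: add_edge(B, C). Edges now: 4
Op 5: add_edge(A, C). Edges now: 5
Compute levels (Kahn BFS):
  sources (in-degree 0): A, D
  process A: level=0
    A->B: in-degree(B)=1, level(B)>=1
    A->C: in-degree(C)=2, level(C)>=1
  process D: level=0
    D->B: in-degree(B)=0, level(B)=1, enqueue
    D->C: in-degree(C)=1, level(C)>=1
  process B: level=1
    B->C: in-degree(C)=0, level(C)=2, enqueue
  process C: level=2
All levels: A:0, B:1, C:2, D:0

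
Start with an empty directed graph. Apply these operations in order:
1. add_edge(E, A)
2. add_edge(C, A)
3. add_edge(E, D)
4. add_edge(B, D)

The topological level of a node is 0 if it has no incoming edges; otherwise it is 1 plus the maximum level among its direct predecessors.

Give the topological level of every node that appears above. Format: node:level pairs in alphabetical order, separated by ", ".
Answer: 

Op 1: add_edge(E, A). Edges now: 1
Op 2: add_edge(C, A). Edges now: 2
Op 3: add_edge(E, D). Edges now: 3
Op 4: add_edge(B, D). Edges now: 4
Compute levels (Kahn BFS):
  sources (in-degree 0): B, C, E
  process B: level=0
    B->D: in-degree(D)=1, level(D)>=1
  process C: level=0
    C->A: in-degree(A)=1, level(A)>=1
  process E: level=0
    E->A: in-degree(A)=0, level(A)=1, enqueue
    E->D: in-degree(D)=0, level(D)=1, enqueue
  process A: level=1
  process D: level=1
All levels: A:1, B:0, C:0, D:1, E:0

Answer: A:1, B:0, C:0, D:1, E:0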